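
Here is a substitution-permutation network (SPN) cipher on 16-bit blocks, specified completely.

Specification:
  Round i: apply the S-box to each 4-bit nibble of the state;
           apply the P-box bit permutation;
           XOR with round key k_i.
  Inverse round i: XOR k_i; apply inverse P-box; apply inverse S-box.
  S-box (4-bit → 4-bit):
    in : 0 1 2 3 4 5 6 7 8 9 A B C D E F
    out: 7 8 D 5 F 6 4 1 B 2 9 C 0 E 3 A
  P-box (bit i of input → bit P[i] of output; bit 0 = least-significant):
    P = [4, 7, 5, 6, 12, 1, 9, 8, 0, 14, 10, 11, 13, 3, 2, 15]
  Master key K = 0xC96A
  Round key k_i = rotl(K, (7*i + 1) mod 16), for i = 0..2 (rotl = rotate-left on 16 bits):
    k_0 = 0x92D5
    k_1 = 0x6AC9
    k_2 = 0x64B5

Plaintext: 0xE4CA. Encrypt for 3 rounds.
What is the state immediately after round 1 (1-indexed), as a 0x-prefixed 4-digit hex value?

0xFE8C

s_0 = plaintext = 0xE4CA
s_1 = Round(s_0, k_0) = 0xFE8C
s_2 = Round(s_1, k_1) = 0xBBC2
s_3 = Round(s_2, k_2) = 0xE8C1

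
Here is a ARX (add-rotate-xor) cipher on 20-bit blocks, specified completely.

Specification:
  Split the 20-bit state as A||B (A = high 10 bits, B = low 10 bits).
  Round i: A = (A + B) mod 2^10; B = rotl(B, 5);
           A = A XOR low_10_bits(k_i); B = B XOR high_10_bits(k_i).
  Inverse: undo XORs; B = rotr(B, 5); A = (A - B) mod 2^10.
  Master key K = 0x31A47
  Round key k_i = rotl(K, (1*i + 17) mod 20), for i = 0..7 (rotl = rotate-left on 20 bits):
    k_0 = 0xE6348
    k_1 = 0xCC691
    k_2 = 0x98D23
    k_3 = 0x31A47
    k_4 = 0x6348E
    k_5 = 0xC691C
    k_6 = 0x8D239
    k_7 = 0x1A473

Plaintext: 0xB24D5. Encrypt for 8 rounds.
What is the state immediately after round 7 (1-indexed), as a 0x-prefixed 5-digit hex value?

s_0 = plaintext = 0xB24D5
s_1 = Round(s_0, k_0) = 0x3593E
s_2 = Round(s_1, k_1) = 0x214F8
s_3 = Round(s_2, k_2) = 0x17964
s_4 = Round(s_3, k_3) = 0xE144D
s_5 = Round(s_4, k_4) = 0xD702F
s_6 = Round(s_5, k_5) = 0xA5EFB
s_7 = Round(s_6, k_6) = 0xEAD43
s_8 = Round(s_7, k_7) = 0x27403

0xEAD43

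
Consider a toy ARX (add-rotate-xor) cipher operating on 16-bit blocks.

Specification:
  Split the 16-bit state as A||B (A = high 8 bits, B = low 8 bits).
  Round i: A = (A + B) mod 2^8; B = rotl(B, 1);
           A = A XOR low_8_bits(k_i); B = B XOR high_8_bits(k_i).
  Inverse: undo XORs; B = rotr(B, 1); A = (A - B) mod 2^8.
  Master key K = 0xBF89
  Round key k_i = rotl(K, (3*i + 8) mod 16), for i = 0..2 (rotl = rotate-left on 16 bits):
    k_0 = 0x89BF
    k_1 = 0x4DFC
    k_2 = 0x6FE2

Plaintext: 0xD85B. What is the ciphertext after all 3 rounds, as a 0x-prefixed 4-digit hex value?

0x8809

s_0 = plaintext = 0xD85B
s_1 = Round(s_0, k_0) = 0x8C3F
s_2 = Round(s_1, k_1) = 0x3733
s_3 = Round(s_2, k_2) = 0x8809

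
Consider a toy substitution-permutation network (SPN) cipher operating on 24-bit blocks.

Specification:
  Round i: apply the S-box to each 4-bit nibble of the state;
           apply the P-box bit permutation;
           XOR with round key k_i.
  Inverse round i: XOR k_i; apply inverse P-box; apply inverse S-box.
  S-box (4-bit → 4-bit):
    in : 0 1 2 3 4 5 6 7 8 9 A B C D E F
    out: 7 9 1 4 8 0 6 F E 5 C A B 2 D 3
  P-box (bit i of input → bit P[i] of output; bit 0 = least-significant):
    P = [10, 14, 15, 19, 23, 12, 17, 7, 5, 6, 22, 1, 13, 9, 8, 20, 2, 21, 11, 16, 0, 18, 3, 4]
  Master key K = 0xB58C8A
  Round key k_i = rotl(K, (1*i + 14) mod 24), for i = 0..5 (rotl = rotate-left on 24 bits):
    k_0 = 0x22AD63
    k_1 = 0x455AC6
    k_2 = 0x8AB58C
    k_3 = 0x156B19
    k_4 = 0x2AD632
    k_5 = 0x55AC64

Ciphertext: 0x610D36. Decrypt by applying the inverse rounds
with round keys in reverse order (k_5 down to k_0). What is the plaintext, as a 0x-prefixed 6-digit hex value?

0x2CAE93

s_0 = ciphertext = 0x610D36
s_1 = InvRound(s_0, k_5) = 0xBDEB53
s_2 = InvRound(s_1, k_4) = 0xFAEF02
s_3 = InvRound(s_2, k_3) = 0x7B5A9E
s_4 = InvRound(s_3, k_2) = 0x487A20
s_5 = InvRound(s_4, k_1) = 0xD12C44
s_6 = InvRound(s_5, k_0) = 0x2CAE93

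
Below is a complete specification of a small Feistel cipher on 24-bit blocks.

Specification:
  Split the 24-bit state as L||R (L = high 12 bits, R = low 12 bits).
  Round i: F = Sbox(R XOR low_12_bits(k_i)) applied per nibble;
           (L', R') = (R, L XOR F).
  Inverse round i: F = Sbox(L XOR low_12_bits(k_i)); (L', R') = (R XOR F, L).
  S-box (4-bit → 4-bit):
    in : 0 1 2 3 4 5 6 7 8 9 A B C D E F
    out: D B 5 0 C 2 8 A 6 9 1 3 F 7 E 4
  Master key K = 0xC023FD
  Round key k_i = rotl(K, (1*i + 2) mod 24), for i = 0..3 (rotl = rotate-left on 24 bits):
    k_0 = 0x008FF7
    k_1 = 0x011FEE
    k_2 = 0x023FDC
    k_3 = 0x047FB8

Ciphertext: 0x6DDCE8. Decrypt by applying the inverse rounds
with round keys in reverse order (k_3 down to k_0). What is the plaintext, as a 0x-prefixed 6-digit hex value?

0x82B3B9

s_0 = ciphertext = 0x6DDCE8
s_1 = InvRound(s_0, k_3) = 0x56A6DD
s_2 = InvRound(s_1, k_2) = 0x7E556A
s_3 = InvRound(s_2, k_1) = 0x3B97E5
s_4 = InvRound(s_3, k_0) = 0x82B3B9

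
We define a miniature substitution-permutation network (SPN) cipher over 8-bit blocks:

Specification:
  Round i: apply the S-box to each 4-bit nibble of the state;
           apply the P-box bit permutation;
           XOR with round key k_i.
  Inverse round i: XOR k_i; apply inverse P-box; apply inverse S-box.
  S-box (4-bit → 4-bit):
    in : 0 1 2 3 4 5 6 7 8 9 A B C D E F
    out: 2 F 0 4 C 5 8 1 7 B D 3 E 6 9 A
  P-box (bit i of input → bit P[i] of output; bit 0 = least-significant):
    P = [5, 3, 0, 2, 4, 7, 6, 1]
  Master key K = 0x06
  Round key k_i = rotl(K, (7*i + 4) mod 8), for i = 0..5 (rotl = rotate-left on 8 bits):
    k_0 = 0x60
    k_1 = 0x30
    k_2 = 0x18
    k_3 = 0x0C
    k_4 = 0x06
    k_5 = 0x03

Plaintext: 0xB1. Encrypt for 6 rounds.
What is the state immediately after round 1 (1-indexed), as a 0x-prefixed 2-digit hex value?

s_0 = plaintext = 0xB1
s_1 = Round(s_0, k_0) = 0xDD
s_2 = Round(s_1, k_1) = 0xF9
s_3 = Round(s_2, k_2) = 0xB6
s_4 = Round(s_3, k_3) = 0x98
s_5 = Round(s_4, k_4) = 0xBD
s_6 = Round(s_5, k_5) = 0x9A

0xDD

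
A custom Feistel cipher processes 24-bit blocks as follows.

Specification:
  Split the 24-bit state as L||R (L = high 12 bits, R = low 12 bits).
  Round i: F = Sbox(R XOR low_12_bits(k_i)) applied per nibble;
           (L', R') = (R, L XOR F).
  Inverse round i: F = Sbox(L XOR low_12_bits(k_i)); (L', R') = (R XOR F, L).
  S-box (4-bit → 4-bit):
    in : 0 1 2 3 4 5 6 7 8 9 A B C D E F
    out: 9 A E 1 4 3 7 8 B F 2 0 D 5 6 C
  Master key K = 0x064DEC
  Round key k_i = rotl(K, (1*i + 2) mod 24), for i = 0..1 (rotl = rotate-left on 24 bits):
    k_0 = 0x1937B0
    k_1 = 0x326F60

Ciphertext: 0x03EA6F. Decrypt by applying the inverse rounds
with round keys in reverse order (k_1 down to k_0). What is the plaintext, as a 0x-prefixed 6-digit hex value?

0xA51659

s_0 = ciphertext = 0x03EA6F
s_1 = InvRound(s_0, k_1) = 0x65903E
s_2 = InvRound(s_1, k_0) = 0xA51659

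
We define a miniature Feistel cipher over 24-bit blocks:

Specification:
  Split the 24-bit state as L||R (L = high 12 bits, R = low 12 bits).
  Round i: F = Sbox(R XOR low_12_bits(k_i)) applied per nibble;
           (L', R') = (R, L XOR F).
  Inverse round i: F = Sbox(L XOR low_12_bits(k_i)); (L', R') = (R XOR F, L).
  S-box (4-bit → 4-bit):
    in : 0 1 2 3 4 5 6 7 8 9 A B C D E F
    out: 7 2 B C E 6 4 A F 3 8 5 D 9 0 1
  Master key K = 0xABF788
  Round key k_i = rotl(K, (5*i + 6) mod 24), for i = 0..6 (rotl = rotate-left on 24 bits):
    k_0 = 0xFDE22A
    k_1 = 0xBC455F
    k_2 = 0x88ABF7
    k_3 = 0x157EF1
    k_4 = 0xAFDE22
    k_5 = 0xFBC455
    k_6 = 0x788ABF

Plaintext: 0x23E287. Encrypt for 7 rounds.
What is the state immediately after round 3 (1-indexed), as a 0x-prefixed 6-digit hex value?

s_0 = plaintext = 0x23E287
s_1 = Round(s_0, k_0) = 0x2875B7
s_2 = Round(s_1, k_1) = 0x5B7588
s_3 = Round(s_2, k_2) = 0x588516
s_4 = Round(s_3, k_3) = 0x516082
s_5 = Round(s_4, k_4) = 0x082591
s_6 = Round(s_5, k_5) = 0x59125C
s_7 = Round(s_6, k_6) = 0x25CA9D

0x588516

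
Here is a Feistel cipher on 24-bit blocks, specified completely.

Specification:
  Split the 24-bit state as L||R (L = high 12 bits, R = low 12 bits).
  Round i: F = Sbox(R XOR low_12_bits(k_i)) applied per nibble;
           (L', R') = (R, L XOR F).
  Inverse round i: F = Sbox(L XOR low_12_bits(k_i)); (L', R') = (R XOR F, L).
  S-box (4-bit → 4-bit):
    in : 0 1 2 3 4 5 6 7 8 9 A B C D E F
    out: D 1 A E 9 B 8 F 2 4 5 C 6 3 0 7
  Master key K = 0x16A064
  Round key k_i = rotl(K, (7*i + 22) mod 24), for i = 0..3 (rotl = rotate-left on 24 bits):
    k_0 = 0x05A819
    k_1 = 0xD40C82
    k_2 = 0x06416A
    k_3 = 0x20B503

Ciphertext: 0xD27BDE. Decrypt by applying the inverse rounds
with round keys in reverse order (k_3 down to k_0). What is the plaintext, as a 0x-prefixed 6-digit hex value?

0x86C7BF

s_0 = ciphertext = 0xD27BDE
s_1 = InvRound(s_0, k_3) = 0x977D27
s_2 = InvRound(s_1, k_2) = 0xF34977
s_3 = InvRound(s_2, k_1) = 0x7BFF34
s_4 = InvRound(s_3, k_0) = 0x86C7BF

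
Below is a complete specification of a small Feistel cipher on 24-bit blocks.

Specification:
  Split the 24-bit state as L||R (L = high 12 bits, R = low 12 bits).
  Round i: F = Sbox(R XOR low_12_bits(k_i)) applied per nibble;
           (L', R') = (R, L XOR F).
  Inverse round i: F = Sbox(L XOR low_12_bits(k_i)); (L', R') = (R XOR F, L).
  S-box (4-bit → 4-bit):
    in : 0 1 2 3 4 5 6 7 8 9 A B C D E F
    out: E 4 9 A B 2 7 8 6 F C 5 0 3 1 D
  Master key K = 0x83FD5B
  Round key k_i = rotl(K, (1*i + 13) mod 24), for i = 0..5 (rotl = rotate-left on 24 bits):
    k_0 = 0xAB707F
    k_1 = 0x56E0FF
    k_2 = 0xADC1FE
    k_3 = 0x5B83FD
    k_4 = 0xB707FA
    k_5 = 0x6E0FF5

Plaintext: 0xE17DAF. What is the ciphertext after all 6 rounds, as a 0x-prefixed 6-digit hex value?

s_0 = plaintext = 0xE17DAF
s_1 = Round(s_0, k_0) = 0xDAFD29
s_2 = Round(s_1, k_1) = 0xD29E98
s_3 = Round(s_2, k_2) = 0xE9805E
s_4 = Round(s_3, k_3) = 0x05E452
s_5 = Round(s_4, k_4) = 0x452A98
s_6 = Round(s_5, k_5) = 0xA98621

0xA98621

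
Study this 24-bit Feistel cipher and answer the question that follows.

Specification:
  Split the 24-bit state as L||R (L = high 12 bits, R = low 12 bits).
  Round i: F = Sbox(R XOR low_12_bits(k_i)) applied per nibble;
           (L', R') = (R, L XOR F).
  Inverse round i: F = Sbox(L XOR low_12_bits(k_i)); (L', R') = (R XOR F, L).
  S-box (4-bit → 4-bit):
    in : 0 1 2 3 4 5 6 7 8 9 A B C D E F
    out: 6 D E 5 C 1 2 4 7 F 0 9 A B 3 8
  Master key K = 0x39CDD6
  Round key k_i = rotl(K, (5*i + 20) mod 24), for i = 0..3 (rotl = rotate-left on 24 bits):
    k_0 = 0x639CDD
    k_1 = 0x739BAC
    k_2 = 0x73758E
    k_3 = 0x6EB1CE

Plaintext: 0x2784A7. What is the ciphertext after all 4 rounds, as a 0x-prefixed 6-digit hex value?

0xB8979F

s_0 = plaintext = 0x2784A7
s_1 = Round(s_0, k_0) = 0x4A7538
s_2 = Round(s_1, k_1) = 0x53875B
s_3 = Round(s_2, k_2) = 0x75BB89
s_4 = Round(s_3, k_3) = 0xB8979F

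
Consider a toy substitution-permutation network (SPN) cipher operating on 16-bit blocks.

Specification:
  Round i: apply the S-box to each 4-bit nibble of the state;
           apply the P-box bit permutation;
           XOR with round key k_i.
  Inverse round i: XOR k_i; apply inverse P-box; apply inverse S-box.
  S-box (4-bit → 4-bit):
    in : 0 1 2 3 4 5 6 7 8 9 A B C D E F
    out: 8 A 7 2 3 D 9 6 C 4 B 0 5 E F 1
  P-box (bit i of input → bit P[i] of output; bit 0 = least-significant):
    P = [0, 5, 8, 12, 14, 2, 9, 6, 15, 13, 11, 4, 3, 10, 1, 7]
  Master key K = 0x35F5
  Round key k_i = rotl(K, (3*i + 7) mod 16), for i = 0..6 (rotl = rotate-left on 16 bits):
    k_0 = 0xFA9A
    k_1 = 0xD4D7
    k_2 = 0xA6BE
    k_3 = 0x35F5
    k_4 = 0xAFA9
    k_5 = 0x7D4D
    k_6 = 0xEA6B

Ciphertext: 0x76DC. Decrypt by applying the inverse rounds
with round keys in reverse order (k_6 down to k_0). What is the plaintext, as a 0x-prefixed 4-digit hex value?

0xE085

s_0 = ciphertext = 0x76DC
s_1 = InvRound(s_0, k_6) = 0xD53A
s_2 = InvRound(s_1, k_5) = 0x9E14
s_3 = InvRound(s_2, k_4) = 0x613E
s_4 = InvRound(s_3, k_3) = 0xEB66
s_5 = InvRound(s_4, k_2) = 0xA869
s_6 = InvRound(s_5, k_1) = 0xED41
s_7 = InvRound(s_6, k_0) = 0xE085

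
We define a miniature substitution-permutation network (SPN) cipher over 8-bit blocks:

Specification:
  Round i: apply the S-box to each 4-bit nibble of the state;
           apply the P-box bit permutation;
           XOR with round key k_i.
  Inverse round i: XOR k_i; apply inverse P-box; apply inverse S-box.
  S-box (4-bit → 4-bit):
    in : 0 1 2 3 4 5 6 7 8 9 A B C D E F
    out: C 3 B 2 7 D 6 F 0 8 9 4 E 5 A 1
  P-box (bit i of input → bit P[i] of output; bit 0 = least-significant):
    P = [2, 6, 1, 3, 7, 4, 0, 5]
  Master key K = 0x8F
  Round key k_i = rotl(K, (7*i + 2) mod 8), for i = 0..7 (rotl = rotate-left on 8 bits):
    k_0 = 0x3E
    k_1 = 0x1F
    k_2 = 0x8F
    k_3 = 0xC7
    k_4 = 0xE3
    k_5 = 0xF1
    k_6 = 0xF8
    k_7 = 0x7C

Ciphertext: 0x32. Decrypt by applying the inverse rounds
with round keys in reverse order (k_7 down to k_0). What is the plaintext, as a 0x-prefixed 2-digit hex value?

s_0 = ciphertext = 0x32
s_1 = InvRound(s_0, k_7) = 0x87
s_2 = InvRound(s_1, k_6) = 0xC7
s_3 = InvRound(s_2, k_5) = 0xED
s_4 = InvRound(s_3, k_4) = 0x85
s_5 = InvRound(s_4, k_3) = 0x86
s_6 = InvRound(s_5, k_2) = 0xB9
s_7 = InvRound(s_6, k_1) = 0xAD
s_8 = InvRound(s_7, k_0) = 0x4B

0x4B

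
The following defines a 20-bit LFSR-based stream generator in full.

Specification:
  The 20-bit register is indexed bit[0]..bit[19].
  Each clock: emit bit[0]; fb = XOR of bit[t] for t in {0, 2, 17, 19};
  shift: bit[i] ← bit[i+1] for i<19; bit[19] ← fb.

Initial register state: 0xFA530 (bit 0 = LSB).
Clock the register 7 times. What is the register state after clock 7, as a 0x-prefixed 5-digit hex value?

0x8DF4A

reg_0 = 0xFA530
clock 1: out=0, reg = 0x7D298
clock 2: out=0, reg = 0xBE94C
clock 3: out=0, reg = 0xDF4A6
clock 4: out=0, reg = 0x6FA53
clock 5: out=1, reg = 0x37D29
clock 6: out=1, reg = 0x1BE94
clock 7: out=0, reg = 0x8DF4A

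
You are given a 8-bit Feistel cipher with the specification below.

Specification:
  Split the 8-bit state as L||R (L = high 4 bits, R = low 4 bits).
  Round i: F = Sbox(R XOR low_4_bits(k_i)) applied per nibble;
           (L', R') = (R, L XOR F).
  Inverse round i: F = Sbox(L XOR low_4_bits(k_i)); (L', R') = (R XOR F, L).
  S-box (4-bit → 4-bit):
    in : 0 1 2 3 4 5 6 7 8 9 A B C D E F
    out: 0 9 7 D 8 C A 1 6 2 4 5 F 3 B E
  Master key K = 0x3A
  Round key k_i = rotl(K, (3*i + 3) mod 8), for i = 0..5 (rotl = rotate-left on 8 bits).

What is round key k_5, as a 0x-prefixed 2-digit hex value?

0xE8

K = 0x3A
k_0 = rotl(K, (3*0+3) mod 8) = rotl(K, 3) = 0xD1
k_1 = rotl(K, (3*1+3) mod 8) = rotl(K, 6) = 0x8E
k_2 = rotl(K, (3*2+3) mod 8) = rotl(K, 1) = 0x74
k_3 = rotl(K, (3*3+3) mod 8) = rotl(K, 4) = 0xA3
k_4 = rotl(K, (3*4+3) mod 8) = rotl(K, 7) = 0x1D
k_5 = rotl(K, (3*5+3) mod 8) = rotl(K, 2) = 0xE8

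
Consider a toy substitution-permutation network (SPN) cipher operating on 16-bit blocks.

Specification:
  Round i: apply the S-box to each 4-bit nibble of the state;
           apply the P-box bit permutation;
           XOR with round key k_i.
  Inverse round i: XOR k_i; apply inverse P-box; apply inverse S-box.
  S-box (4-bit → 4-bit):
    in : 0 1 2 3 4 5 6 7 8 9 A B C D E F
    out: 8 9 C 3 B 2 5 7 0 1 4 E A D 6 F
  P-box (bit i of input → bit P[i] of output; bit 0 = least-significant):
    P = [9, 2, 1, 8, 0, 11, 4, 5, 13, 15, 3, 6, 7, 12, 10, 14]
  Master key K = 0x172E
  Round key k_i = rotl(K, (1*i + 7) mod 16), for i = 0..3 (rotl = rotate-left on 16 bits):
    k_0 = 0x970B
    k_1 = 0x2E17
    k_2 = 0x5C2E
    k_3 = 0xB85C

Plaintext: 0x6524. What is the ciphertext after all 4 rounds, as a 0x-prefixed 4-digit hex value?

s_0 = plaintext = 0x6524
s_1 = Round(s_0, k_0) = 0x10BF
s_2 = Round(s_1, k_1) = 0x65E1
s_3 = Round(s_2, k_2) = 0xD3BE
s_4 = Round(s_3, k_3) = 0x54EA

0x54EA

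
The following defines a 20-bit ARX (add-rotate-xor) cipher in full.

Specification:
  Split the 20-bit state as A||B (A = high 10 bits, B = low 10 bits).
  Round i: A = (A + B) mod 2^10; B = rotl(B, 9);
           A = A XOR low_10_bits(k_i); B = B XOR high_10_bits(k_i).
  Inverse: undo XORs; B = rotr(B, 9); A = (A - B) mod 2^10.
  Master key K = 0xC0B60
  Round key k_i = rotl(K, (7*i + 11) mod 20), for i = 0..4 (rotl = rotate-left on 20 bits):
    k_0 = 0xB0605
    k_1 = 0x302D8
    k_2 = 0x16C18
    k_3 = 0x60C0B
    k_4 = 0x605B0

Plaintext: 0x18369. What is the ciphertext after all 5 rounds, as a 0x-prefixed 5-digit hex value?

0xC6919

s_0 = plaintext = 0x18369
s_1 = Round(s_0, k_0) = 0x73175
s_2 = Round(s_1, k_1) = 0x6667A
s_3 = Round(s_2, k_2) = 0x02D66
s_4 = Round(s_3, k_3) = 0x5E930
s_5 = Round(s_4, k_4) = 0xC6919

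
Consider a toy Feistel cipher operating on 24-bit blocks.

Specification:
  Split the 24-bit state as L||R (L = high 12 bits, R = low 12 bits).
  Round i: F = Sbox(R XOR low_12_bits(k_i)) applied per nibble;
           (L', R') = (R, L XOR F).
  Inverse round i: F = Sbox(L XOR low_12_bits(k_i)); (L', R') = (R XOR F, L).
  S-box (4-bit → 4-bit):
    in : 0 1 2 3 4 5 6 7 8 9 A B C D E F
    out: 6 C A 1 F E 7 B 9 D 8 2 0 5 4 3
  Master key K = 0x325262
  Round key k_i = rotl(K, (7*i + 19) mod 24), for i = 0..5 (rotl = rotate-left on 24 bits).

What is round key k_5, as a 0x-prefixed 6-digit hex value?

K = 0x325262
k_0 = rotl(K, (7*0+19) mod 24) = rotl(K, 19) = 0x119293
k_1 = rotl(K, (7*1+19) mod 24) = rotl(K, 2) = 0xC94988
k_2 = rotl(K, (7*2+19) mod 24) = rotl(K, 9) = 0xA4C464
k_3 = rotl(K, (7*3+19) mod 24) = rotl(K, 16) = 0x623252
k_4 = rotl(K, (7*4+19) mod 24) = rotl(K, 23) = 0x192931
k_5 = rotl(K, (7*5+19) mod 24) = rotl(K, 6) = 0x94988C

0x94988C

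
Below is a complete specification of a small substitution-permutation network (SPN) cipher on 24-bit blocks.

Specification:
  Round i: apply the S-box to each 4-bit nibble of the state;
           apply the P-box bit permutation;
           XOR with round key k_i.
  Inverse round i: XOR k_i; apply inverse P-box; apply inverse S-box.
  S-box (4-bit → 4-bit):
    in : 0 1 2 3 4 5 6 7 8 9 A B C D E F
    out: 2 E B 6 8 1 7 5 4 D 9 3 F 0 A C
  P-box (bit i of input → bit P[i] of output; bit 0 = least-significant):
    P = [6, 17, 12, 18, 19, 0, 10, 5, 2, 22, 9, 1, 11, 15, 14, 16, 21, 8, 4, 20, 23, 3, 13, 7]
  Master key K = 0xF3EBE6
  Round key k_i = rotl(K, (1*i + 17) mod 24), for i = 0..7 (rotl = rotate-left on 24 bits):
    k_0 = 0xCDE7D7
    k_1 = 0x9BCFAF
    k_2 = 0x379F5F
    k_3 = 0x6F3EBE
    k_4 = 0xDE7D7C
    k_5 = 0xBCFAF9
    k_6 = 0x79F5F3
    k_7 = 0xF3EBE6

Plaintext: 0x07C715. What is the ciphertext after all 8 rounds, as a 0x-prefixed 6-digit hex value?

s_0 = plaintext = 0x07C715
s_1 = Round(s_0, k_0) = 0xEC29AA
s_2 = Round(s_1, k_1) = 0xA64451
s_3 = Round(s_2, k_2) = 0x988ECD
s_4 = Round(s_3, k_3) = 0xA75A0D
s_5 = Round(s_4, k_4) = 0x7E75EB
s_6 = Round(s_5, k_5) = 0x2E939C
s_7 = Round(s_6, k_6) = 0xA6AA1B
s_8 = Round(s_7, k_7) = 0x50E611

0x50E611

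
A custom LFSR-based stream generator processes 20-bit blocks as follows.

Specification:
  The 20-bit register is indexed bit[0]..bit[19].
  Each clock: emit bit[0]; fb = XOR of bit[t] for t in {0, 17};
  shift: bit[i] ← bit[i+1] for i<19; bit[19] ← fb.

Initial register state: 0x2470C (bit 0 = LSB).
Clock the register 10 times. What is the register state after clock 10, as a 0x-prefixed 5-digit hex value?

reg_0 = 0x2470C
clock 1: out=0, reg = 0x92386
clock 2: out=0, reg = 0x491C3
clock 3: out=1, reg = 0xA48E1
clock 4: out=1, reg = 0x52470
clock 5: out=0, reg = 0x29238
clock 6: out=0, reg = 0x9491C
clock 7: out=0, reg = 0x4A48E
clock 8: out=0, reg = 0x25247
clock 9: out=1, reg = 0x12923
clock 10: out=1, reg = 0x89491

0x89491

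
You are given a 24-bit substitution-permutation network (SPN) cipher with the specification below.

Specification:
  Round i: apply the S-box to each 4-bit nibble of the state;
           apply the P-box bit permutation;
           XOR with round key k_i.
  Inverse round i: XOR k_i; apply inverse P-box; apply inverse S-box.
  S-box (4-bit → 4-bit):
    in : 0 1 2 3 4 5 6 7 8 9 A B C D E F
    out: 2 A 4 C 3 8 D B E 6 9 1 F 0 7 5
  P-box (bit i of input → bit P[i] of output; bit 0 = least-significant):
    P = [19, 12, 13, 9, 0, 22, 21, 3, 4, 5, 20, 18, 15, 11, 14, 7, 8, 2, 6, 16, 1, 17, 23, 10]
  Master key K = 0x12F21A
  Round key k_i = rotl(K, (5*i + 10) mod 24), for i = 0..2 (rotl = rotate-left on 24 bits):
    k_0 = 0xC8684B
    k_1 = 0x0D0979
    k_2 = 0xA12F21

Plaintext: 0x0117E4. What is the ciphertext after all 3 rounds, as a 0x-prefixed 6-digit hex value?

s_0 = plaintext = 0x0117E4
s_1 = Round(s_0, k_0) = 0xA770FE
s_2 = Round(s_1, k_1) = 0x24B4DE
s_3 = Round(s_2, k_2) = 0x299E15

0x299E15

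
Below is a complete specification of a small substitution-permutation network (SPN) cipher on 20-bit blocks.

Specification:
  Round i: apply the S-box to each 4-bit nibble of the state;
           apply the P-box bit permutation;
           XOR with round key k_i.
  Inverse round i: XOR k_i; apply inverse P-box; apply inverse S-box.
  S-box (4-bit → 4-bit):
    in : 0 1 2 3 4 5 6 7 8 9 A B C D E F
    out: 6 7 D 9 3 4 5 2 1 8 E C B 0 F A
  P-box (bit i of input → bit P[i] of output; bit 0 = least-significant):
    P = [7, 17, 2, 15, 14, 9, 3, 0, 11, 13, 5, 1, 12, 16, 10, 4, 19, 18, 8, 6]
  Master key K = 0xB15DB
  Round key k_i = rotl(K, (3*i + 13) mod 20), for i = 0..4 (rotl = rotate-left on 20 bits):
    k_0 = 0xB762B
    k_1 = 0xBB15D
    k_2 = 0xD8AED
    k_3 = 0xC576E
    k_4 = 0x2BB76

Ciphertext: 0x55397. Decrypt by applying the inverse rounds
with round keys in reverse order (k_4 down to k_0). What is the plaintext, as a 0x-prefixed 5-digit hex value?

s_0 = ciphertext = 0x55397
s_1 = InvRound(s_0, k_4) = 0xF713C
s_2 = InvRound(s_1, k_3) = 0x9AF77
s_3 = InvRound(s_2, k_2) = 0x0BF58
s_4 = InvRound(s_3, k_1) = 0x808F0
s_5 = InvRound(s_4, k_0) = 0x9ECE4

0x9ECE4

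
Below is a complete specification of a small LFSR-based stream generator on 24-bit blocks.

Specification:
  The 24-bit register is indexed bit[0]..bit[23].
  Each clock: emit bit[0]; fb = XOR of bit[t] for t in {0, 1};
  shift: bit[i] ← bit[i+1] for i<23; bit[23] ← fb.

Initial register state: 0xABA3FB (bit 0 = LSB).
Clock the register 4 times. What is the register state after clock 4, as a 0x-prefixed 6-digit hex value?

reg_0 = 0xABA3FB
clock 1: out=1, reg = 0x55D1FD
clock 2: out=1, reg = 0xAAE8FE
clock 3: out=0, reg = 0xD5747F
clock 4: out=1, reg = 0x6ABA3F

0x6ABA3F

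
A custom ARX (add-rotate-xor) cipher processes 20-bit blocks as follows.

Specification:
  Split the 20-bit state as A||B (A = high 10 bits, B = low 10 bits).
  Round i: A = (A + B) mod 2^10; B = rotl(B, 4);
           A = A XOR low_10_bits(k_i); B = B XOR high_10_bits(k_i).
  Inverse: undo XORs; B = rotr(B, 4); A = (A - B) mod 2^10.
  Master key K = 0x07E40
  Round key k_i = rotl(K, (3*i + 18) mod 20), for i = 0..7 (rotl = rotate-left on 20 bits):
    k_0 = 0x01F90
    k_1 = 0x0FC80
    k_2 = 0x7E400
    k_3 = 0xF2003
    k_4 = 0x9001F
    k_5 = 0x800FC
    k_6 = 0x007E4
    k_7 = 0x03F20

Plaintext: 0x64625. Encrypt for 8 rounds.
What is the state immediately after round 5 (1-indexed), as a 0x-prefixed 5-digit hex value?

s_0 = plaintext = 0x64625
s_1 = Round(s_0, k_0) = 0x09A5F
s_2 = Round(s_1, k_1) = 0x815C6
s_3 = Round(s_2, k_2) = 0xF2D9E
s_4 = Round(s_3, k_3) = 0x5AA2E
s_5 = Round(s_4, k_4) = 0xE1CA8
s_6 = Round(s_5, k_5) = 0x34C82
s_7 = Round(s_6, k_6) = 0xAC423
s_8 = Round(s_7, k_7) = 0x7D23F

0xE1CA8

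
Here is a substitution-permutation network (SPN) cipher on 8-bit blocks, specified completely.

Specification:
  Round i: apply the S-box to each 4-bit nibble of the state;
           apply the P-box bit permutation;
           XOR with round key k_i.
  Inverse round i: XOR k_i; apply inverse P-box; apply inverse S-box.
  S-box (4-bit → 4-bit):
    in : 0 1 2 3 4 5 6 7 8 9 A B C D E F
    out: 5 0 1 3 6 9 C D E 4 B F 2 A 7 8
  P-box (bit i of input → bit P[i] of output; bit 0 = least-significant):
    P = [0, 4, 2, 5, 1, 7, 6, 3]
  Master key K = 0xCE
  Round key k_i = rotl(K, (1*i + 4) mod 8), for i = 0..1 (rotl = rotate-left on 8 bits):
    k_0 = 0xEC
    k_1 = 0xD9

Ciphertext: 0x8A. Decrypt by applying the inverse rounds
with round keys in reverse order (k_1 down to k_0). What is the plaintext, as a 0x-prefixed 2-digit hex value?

s_0 = ciphertext = 0x8A
s_1 = InvRound(s_0, k_1) = 0x03
s_2 = InvRound(s_1, k_0) = 0xB7

0xB7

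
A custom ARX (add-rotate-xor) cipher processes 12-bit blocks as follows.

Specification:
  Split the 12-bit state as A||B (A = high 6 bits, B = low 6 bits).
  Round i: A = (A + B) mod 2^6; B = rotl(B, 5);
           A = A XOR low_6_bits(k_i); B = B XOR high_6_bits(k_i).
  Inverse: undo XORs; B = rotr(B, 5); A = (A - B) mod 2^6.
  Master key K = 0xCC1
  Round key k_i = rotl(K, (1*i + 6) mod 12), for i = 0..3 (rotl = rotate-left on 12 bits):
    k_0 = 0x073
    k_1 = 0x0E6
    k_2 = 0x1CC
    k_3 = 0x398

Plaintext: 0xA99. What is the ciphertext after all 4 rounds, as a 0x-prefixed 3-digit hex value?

0x870

s_0 = plaintext = 0xA99
s_1 = Round(s_0, k_0) = 0xC2D
s_2 = Round(s_1, k_1) = 0xEF5
s_3 = Round(s_2, k_2) = 0xF3D
s_4 = Round(s_3, k_3) = 0x870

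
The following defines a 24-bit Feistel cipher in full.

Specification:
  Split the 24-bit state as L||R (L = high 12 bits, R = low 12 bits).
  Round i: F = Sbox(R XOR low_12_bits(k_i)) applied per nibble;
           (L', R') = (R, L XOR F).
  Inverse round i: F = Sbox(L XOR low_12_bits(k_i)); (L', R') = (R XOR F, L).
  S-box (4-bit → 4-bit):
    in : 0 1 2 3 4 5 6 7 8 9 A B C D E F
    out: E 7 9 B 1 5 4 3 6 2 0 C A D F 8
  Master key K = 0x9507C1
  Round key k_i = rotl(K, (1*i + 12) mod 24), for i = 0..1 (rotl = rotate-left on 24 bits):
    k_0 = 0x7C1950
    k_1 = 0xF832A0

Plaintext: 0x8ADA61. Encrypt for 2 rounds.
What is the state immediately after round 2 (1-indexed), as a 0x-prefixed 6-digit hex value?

0x31ADA1

s_0 = plaintext = 0x8ADA61
s_1 = Round(s_0, k_0) = 0xA6131A
s_2 = Round(s_1, k_1) = 0x31ADA1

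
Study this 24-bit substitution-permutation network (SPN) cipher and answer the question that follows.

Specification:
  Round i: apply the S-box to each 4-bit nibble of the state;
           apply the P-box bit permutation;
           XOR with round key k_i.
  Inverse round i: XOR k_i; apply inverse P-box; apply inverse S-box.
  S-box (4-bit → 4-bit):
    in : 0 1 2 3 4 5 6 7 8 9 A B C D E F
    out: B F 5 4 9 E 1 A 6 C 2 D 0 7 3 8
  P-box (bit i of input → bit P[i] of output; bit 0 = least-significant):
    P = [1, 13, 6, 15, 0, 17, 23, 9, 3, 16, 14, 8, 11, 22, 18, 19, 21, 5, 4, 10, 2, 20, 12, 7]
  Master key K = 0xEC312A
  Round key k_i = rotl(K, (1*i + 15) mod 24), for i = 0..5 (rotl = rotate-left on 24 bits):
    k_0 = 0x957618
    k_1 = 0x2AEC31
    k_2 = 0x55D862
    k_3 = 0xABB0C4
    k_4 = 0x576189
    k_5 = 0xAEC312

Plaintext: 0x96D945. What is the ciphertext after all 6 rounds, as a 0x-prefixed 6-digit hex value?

0x94C507

s_0 = plaintext = 0x96D945
s_1 = Round(s_0, k_0) = 0xF18DD9
s_2 = Round(s_1, k_1) = 0xCD28C8
s_3 = Round(s_2, k_2) = 0x70B012
s_4 = Round(s_3, k_3) = 0x14BF2F
s_5 = Round(s_4, k_4) = 0xEBFC0C
s_6 = Round(s_5, k_5) = 0x94C507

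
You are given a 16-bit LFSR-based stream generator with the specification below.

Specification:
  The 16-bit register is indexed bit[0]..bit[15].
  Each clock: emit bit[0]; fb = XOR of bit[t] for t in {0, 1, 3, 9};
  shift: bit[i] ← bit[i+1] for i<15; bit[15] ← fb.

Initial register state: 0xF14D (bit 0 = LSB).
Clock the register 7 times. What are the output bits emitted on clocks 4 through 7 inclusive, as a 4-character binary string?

1001

reg_0 = 0xF14D
clock 1: out=1, reg = 0x78A6
clock 2: out=0, reg = 0xBC53
clock 3: out=1, reg = 0x5E29
clock 4: out=1, reg = 0xAF14
clock 5: out=0, reg = 0xD78A
clock 6: out=0, reg = 0xEBC5
clock 7: out=1, reg = 0x75E2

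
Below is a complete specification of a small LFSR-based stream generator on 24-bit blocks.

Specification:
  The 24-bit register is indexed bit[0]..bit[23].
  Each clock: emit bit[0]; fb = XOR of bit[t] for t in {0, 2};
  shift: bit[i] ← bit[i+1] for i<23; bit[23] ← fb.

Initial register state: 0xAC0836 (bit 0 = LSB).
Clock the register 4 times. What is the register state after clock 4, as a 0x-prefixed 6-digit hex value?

0xBAC083

reg_0 = 0xAC0836
clock 1: out=0, reg = 0xD6041B
clock 2: out=1, reg = 0xEB020D
clock 3: out=1, reg = 0x758106
clock 4: out=0, reg = 0xBAC083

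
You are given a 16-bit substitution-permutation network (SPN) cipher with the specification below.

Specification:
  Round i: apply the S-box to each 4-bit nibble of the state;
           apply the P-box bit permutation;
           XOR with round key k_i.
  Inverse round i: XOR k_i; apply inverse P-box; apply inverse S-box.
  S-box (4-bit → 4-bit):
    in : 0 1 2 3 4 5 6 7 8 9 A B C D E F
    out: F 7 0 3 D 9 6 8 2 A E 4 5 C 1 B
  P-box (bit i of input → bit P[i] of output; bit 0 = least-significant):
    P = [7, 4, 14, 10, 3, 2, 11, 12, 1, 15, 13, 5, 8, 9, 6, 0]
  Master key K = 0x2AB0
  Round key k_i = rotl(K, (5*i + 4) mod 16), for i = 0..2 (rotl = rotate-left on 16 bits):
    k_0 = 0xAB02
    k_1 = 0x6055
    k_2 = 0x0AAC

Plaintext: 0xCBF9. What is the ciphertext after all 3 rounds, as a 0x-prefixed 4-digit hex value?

s_0 = plaintext = 0xCBF9
s_1 = Round(s_0, k_0) = 0x9E5E
s_2 = Round(s_1, k_1) = 0x72DE
s_3 = Round(s_2, k_2) = 0x122D

0x122D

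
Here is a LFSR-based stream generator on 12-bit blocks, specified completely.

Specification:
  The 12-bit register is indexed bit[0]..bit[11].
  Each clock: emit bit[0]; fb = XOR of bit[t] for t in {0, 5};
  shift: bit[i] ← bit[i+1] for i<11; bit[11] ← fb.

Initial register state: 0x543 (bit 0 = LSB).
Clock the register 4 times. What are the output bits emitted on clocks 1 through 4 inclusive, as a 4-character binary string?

1100

reg_0 = 0x543
clock 1: out=1, reg = 0xAA1
clock 2: out=1, reg = 0x550
clock 3: out=0, reg = 0x2A8
clock 4: out=0, reg = 0x954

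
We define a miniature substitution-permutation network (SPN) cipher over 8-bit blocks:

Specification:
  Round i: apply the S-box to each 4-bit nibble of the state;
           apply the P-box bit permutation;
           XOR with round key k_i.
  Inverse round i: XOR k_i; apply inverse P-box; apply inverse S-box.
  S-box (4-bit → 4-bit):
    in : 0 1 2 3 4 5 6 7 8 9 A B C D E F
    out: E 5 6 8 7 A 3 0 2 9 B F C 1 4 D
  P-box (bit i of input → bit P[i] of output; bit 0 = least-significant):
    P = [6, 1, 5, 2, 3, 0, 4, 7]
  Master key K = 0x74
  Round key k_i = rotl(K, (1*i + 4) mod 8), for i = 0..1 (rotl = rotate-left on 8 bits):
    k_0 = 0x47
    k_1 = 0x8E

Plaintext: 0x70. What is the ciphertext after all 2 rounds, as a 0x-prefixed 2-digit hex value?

s_0 = plaintext = 0x70
s_1 = Round(s_0, k_0) = 0x61
s_2 = Round(s_1, k_1) = 0xE7

0xE7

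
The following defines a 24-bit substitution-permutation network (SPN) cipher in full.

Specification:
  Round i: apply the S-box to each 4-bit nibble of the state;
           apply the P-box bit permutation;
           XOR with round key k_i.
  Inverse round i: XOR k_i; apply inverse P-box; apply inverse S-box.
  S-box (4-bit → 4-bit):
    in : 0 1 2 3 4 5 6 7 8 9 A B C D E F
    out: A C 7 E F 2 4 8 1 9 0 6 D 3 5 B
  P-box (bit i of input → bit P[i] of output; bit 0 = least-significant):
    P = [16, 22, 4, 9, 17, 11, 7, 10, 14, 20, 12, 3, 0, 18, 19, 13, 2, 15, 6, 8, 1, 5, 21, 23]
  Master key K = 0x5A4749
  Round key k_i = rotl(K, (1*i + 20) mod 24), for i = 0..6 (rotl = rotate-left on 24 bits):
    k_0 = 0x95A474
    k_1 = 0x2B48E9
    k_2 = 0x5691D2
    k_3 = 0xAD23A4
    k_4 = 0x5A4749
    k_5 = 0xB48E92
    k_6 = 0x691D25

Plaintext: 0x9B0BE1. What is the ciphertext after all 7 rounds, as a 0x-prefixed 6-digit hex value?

s_0 = plaintext = 0x9B0BE1
s_1 = Round(s_0, k_0) = 0x0316A6
s_2 = Round(s_1, k_1) = 0xA3F999
s_3 = Round(s_2, k_2) = 0x51769B
s_4 = Round(s_3, k_3) = 0xEF16D4
s_5 = Round(s_4, k_4) = 0x31FC5F
s_6 = Round(s_5, k_5) = 0x51F5FB
s_7 = Round(s_6, k_6) = 0x3F3054

0x3F3054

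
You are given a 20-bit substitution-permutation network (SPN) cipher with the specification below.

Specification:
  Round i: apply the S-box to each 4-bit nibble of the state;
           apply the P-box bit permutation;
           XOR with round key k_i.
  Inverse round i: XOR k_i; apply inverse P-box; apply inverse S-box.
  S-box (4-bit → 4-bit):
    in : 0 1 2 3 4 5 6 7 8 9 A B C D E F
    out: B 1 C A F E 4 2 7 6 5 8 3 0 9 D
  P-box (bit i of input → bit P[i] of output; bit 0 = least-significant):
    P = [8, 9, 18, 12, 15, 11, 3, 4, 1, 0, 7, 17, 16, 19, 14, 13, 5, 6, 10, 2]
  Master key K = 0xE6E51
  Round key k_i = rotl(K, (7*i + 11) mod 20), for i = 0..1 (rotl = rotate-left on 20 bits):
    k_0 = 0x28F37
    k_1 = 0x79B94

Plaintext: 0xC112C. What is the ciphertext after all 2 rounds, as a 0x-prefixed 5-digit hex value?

0xE53CB

s_0 = plaintext = 0xC112C
s_1 = Round(s_0, k_0) = 0x38C4D
s_2 = Round(s_1, k_1) = 0xE53CB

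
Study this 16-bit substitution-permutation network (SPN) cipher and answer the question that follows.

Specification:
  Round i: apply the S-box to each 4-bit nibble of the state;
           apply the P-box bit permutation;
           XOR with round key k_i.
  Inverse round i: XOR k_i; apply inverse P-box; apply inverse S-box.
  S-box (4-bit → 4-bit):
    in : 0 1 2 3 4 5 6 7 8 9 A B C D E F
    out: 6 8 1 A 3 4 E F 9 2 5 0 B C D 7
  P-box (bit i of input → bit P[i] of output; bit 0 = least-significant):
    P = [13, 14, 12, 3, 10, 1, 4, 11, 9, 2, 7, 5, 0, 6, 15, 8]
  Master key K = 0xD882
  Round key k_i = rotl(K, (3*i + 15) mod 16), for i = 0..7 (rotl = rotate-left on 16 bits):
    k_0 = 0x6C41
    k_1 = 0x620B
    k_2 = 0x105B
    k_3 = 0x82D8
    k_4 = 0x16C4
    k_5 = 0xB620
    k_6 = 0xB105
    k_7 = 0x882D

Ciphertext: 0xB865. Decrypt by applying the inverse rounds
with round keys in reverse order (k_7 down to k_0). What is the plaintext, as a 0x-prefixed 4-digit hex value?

s_0 = ciphertext = 0xB865
s_1 = InvRound(s_0, k_7) = 0x9BBE
s_2 = InvRound(s_1, k_6) = 0x2E68
s_3 = InvRound(s_2, k_5) = 0x0B1D
s_4 = InvRound(s_3, k_4) = 0xC5ED
s_5 = InvRound(s_4, k_3) = 0x8CA9
s_6 = InvRound(s_5, k_2) = 0x0D75
s_7 = InvRound(s_6, k_1) = 0x3C7C
s_8 = InvRound(s_7, k_0) = 0x2356

0x2356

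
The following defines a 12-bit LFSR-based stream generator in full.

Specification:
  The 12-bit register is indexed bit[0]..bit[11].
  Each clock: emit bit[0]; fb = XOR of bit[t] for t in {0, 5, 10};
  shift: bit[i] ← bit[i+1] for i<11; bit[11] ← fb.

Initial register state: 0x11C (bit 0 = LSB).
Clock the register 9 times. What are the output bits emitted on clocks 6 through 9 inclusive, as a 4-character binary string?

0001

reg_0 = 0x11C
clock 1: out=0, reg = 0x08E
clock 2: out=0, reg = 0x047
clock 3: out=1, reg = 0x823
clock 4: out=1, reg = 0x411
clock 5: out=1, reg = 0x208
clock 6: out=0, reg = 0x104
clock 7: out=0, reg = 0x082
clock 8: out=0, reg = 0x041
clock 9: out=1, reg = 0x820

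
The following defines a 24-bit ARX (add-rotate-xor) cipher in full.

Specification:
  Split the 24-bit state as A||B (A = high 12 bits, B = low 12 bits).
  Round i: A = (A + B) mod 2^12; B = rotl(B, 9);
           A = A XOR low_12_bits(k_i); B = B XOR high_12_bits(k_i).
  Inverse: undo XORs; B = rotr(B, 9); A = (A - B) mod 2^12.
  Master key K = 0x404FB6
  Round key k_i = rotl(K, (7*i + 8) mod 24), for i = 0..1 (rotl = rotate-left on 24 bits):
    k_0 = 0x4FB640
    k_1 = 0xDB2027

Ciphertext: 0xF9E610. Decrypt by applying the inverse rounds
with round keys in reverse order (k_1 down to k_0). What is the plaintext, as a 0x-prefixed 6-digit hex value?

s_0 = ciphertext = 0xF9E610
s_1 = InvRound(s_0, k_1) = 0x2A4D15
s_2 = InvRound(s_1, k_0) = 0x570F74

0x570F74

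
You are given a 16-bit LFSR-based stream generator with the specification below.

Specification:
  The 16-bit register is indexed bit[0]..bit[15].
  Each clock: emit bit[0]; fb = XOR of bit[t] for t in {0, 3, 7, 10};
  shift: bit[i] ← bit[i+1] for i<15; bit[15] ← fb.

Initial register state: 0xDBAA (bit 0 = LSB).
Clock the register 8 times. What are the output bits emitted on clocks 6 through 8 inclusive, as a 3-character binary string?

reg_0 = 0xDBAA
clock 1: out=0, reg = 0x6DD5
clock 2: out=1, reg = 0xB6EA
clock 3: out=0, reg = 0xDB75
clock 4: out=1, reg = 0xEDBA
clock 5: out=0, reg = 0xF6DD
clock 6: out=1, reg = 0x7B6E
clock 7: out=0, reg = 0xBDB7
clock 8: out=1, reg = 0xDEDB

101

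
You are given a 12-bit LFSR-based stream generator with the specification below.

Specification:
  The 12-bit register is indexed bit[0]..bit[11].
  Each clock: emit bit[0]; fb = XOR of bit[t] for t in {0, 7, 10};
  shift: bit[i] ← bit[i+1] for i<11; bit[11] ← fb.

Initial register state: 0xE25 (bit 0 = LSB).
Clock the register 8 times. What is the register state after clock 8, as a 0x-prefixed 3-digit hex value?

0xB2E

reg_0 = 0xE25
clock 1: out=1, reg = 0x712
clock 2: out=0, reg = 0xB89
clock 3: out=1, reg = 0x5C4
clock 4: out=0, reg = 0x2E2
clock 5: out=0, reg = 0x971
clock 6: out=1, reg = 0xCB8
clock 7: out=0, reg = 0x65C
clock 8: out=0, reg = 0xB2E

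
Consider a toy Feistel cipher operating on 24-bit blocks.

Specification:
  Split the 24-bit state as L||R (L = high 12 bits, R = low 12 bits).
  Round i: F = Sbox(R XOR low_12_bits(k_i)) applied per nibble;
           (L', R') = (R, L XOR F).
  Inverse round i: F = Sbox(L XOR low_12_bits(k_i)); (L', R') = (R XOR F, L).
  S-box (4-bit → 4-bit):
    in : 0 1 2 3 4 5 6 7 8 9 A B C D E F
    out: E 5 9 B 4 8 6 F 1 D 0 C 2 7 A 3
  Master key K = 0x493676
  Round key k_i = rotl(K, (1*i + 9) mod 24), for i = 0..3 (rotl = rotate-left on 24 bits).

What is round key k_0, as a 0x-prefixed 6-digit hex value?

0x6CEC92

K = 0x493676
k_0 = rotl(K, (1*0+9) mod 24) = rotl(K, 9) = 0x6CEC92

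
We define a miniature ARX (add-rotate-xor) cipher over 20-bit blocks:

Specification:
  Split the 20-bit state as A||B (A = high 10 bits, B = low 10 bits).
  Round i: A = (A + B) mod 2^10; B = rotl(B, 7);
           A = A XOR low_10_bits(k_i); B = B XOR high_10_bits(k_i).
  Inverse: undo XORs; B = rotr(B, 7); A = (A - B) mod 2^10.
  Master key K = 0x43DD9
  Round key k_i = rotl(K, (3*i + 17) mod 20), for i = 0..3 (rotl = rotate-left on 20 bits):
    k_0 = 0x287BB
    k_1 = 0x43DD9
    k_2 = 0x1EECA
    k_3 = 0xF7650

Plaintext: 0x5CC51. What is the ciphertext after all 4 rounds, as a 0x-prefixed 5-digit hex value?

0x3C6F0

s_0 = plaintext = 0x5CC51
s_1 = Round(s_0, k_0) = 0x9FC2B
s_2 = Round(s_1, k_1) = 0xDCC8A
s_3 = Round(s_2, k_2) = 0x4DD6A
s_4 = Round(s_3, k_3) = 0x3C6F0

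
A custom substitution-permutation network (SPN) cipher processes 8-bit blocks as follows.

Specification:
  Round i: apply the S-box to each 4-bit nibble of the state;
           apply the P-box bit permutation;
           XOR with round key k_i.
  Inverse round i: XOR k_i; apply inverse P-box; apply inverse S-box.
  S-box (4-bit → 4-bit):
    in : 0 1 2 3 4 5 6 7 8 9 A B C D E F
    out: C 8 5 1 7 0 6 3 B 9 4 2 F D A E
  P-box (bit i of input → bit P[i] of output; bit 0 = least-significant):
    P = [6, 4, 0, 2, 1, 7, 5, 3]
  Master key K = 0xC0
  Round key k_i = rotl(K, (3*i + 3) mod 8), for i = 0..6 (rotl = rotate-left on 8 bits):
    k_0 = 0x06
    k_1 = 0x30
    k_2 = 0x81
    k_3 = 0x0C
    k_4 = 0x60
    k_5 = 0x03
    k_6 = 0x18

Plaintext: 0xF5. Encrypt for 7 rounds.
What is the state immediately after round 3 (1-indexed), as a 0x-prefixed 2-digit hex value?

s_0 = plaintext = 0xF5
s_1 = Round(s_0, k_0) = 0xAE
s_2 = Round(s_1, k_1) = 0x04
s_3 = Round(s_2, k_2) = 0xF8
s_4 = Round(s_3, k_3) = 0xF0
s_5 = Round(s_4, k_4) = 0xCD
s_6 = Round(s_5, k_5) = 0xEC
s_7 = Round(s_6, k_6) = 0xC5

0xF8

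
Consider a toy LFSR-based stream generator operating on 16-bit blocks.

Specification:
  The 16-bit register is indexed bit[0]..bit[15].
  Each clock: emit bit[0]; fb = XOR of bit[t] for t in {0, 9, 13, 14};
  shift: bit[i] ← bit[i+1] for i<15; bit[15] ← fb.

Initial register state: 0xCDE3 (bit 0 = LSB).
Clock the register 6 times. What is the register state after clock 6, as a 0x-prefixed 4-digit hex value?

0x0337

reg_0 = 0xCDE3
clock 1: out=1, reg = 0x66F1
clock 2: out=1, reg = 0x3378
clock 3: out=0, reg = 0x19BC
clock 4: out=0, reg = 0x0CDE
clock 5: out=0, reg = 0x066F
clock 6: out=1, reg = 0x0337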